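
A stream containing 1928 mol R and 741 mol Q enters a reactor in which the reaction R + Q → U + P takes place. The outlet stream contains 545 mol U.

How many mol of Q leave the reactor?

For U: n = n₀ + 1ξ → 545 = 0 + 1ξ, giving ξ = 545 mol.
Outlet amounts (n = n₀ + ν ξ):
  R: 1928 − 1(545) = 1383
  Q: 741 − 1(545) = 196
  U: 0 + 1(545) = 545
  P: 0 + 1(545) = 545

196 mol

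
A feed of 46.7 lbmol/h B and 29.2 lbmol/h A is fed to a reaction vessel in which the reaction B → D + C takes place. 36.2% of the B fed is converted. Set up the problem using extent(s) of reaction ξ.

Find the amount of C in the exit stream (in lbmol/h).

B reacted = 0.362 × 46.7 = 16.91 lbmol/h; ν_B = −1, so ξ = 16.91/1 = 16.91 lbmol/h.
Outlet amounts (n = n₀ + ν ξ):
  B: 46.7 − 1(16.91) = 29.79
  D: 0 + 1(16.91) = 16.91
  C: 0 + 1(16.91) = 16.91
  A: 29.2 (inert)

16.9 lbmol/h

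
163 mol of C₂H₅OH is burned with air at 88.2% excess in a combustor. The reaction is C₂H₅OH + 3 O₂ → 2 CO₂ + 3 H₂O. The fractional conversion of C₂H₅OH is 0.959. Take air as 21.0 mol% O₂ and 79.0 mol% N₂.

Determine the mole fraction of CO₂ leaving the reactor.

0.0665

Stoichiometric O₂ = 3 × 163 = 489 mol; O₂ fed = 489 × 1.882 = 920.3 mol.
N₂ fed = 920.3 × 79/21 = 3462 mol.
Fuel reacted = 0.959 × 163 → ξ = 156.3 mol.
Outlet (n = n₀ + ν ξ):
  C₂H₅OH: 163 − 1(156.3) = 6.683
  O₂: 920.3 − 3(156.3) = 451.3
  N₂: 3462 (inert)
  CO₂: 0 + 2(156.3) = 312.6
  H₂O: 0 + 3(156.3) = 469
Total out = 4702 mol; y_CO₂ = 312.6 / 4702 = 0.06649.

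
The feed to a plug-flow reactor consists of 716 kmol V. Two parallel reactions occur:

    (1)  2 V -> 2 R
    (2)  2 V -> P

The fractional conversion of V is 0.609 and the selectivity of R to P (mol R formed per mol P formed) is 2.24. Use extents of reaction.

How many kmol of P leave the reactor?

Conversion of V: V consumed = 0.609 × 716 = 436 kmol = 2ξ₁ + 2ξ₂.
Selectivity: 2ξ₁ / (1ξ₂) = 2.24 → ξ₁ = 1.12 ξ₂.
Substitute: (2·1.12 + 2) ξ₂ = 436 → ξ₂ = 102.8 kmol, ξ₁ = 115.2 kmol.
Outlet amounts (n = n₀ + Σ ν·ξ):
  V: 716 − 2(115.2) − 2(102.8) = 280
  R: 0 + 2(115.2) = 230.4
  P: 0 + 1(102.8) = 102.8

103 kmol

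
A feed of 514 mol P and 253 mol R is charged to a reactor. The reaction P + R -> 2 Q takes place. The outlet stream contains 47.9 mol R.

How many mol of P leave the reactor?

For R: n = n₀ − 1ξ → 47.9 = 253 − 1ξ, giving ξ = 205.1 mol.
Outlet amounts (n = n₀ + ν ξ):
  P: 514 − 1(205.1) = 308.9
  R: 253 − 1(205.1) = 47.9
  Q: 0 + 2(205.1) = 410.2

309 mol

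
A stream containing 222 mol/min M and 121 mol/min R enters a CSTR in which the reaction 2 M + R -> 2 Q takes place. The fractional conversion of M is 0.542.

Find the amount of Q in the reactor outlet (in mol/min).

120 mol/min

M reacted = 0.542 × 222 = 120.3 mol/min; ν_M = −2, so ξ = 120.3/2 = 60.16 mol/min.
Outlet amounts (n = n₀ + ν ξ):
  M: 222 − 2(60.16) = 101.7
  R: 121 − 1(60.16) = 60.84
  Q: 0 + 2(60.16) = 120.3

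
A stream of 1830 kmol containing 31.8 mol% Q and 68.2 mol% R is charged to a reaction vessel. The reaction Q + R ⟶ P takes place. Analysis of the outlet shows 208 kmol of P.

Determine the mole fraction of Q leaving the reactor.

For P: n = n₀ + 1ξ → 208 = 0 + 1ξ, giving ξ = 208 kmol.
Outlet amounts (n = n₀ + ν ξ):
  Q: 581.9 − 1(208) = 373.9
  R: 1248 − 1(208) = 1040
  P: 0 + 1(208) = 208
Total out = 1622 kmol; y_Q = 373.9 / 1622 = 0.2305.

0.231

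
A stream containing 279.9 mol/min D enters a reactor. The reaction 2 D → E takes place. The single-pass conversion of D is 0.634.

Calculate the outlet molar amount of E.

D reacted = 0.634 × 279.9 = 177.5 mol/min; ν_D = −2, so ξ = 177.5/2 = 88.73 mol/min.
Outlet amounts (n = n₀ + ν ξ):
  D: 279.9 − 2(88.73) = 102.4
  E: 0 + 1(88.73) = 88.73

88.7 mol/min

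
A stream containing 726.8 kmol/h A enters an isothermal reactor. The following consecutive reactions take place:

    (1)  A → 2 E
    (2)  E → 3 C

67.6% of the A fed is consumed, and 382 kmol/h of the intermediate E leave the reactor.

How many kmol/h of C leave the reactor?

1800 kmol/h

Conversion of A: A consumed = 1ξ₁ = 0.676 × 726.8 → ξ₁ = 491.3 kmol/h.
E balance: n_E = 0 + 2ξ₁ − 1ξ₂ = 382 → ξ₂ = (2·491.3 − 382)/1 = 600.6 kmol/h.
Outlet amounts (n = n₀ + Σ ν·ξ):
  A: 726.8 − 1(491.3) = 235.5
  E: 0 + 2(491.3) − 1(600.6) = 382
  C: 0 + 3(600.6) = 1802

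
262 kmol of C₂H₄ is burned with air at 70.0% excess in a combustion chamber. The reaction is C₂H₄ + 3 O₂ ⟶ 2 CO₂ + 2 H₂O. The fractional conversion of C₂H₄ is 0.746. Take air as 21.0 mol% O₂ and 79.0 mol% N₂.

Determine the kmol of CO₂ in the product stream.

391 kmol

Stoichiometric O₂ = 3 × 262 = 786 kmol; O₂ fed = 786 × 1.700 = 1336 kmol.
N₂ fed = 1336 × 79/21 = 5027 kmol.
Fuel reacted = 0.746 × 262 → ξ = 195.5 kmol.
Outlet (n = n₀ + ν ξ):
  C₂H₄: 262 − 1(195.5) = 66.55
  O₂: 1336 − 3(195.5) = 749.8
  N₂: 5027 (inert)
  CO₂: 0 + 2(195.5) = 390.9
  H₂O: 0 + 2(195.5) = 390.9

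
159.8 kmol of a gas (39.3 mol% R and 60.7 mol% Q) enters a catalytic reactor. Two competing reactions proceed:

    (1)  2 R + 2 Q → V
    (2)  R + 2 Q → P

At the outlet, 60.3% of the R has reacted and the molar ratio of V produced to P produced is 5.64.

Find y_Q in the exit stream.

Conversion of R: R consumed = 0.603 × 62.8 = 37.87 kmol = 2ξ₁ + 1ξ₂.
Selectivity: 1ξ₁ / (1ξ₂) = 5.64 → ξ₁ = 5.64 ξ₂.
Substitute: (2·5.64 + 1) ξ₂ = 37.87 → ξ₂ = 3.084 kmol, ξ₁ = 17.39 kmol.
Outlet amounts (n = n₀ + Σ ν·ξ):
  R: 62.8 − 2(17.39) − 1(3.084) = 24.93
  Q: 97 − 2(17.39) − 2(3.084) = 56.05
  V: 0 + 1(17.39) = 17.39
  P: 0 + 1(3.084) = 3.084
Total out = 101.5 kmol; y_Q = 56.05 / 101.5 = 0.5524.

0.552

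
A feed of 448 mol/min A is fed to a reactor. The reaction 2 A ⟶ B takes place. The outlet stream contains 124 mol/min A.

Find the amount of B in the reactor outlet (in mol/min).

For A: n = n₀ − 2ξ → 124 = 448 − 2ξ, giving ξ = 162 mol/min.
Outlet amounts (n = n₀ + ν ξ):
  A: 448 − 2(162) = 124
  B: 0 + 1(162) = 162

162 mol/min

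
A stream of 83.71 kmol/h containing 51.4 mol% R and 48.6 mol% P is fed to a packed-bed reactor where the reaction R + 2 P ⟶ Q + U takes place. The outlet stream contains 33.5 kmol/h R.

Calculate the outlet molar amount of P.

21.6 kmol/h

For R: n = n₀ − 1ξ → 33.5 = 43.03 − 1ξ, giving ξ = 9.527 kmol/h.
Outlet amounts (n = n₀ + ν ξ):
  R: 43.03 − 1(9.527) = 33.5
  P: 40.68 − 2(9.527) = 21.63
  Q: 0 + 1(9.527) = 9.527
  U: 0 + 1(9.527) = 9.527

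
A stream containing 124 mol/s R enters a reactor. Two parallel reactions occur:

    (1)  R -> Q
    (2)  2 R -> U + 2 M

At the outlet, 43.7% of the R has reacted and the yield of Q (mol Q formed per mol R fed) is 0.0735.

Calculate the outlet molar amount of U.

Yield of Q: 1ξ₁ / 124 = 0.0735 → ξ₁ = 9.114 mol/s.
Conversion of R: 1ξ₁ + 2ξ₂ = 0.437 × 124 = 54.19 → ξ₂ = 22.54 mol/s.
Outlet amounts (n = n₀ + Σ ν·ξ):
  R: 124 − 1(9.114) − 2(22.54) = 69.81
  Q: 0 + 1(9.114) = 9.114
  U: 0 + 1(22.54) = 22.54
  M: 0 + 2(22.54) = 45.07

22.5 mol/s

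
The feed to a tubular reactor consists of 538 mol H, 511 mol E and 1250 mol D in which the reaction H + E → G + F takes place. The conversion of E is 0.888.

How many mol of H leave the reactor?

84.2 mol

E reacted = 0.888 × 511 = 453.8 mol; ν_E = −1, so ξ = 453.8/1 = 453.8 mol.
Outlet amounts (n = n₀ + ν ξ):
  H: 538 − 1(453.8) = 84.23
  E: 511 − 1(453.8) = 57.23
  G: 0 + 1(453.8) = 453.8
  F: 0 + 1(453.8) = 453.8
  D: 1250 (inert)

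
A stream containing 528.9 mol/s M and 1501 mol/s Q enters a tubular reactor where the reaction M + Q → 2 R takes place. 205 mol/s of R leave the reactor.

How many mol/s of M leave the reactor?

426 mol/s

For R: n = n₀ + 2ξ → 205 = 0 + 2ξ, giving ξ = 102.5 mol/s.
Outlet amounts (n = n₀ + ν ξ):
  M: 528.9 − 1(102.5) = 426.4
  Q: 1501 − 1(102.5) = 1398
  R: 0 + 2(102.5) = 205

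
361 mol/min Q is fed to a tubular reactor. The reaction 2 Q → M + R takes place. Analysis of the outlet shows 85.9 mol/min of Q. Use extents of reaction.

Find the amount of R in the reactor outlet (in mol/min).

For Q: n = n₀ − 2ξ → 85.9 = 361 − 2ξ, giving ξ = 137.6 mol/min.
Outlet amounts (n = n₀ + ν ξ):
  Q: 361 − 2(137.6) = 85.9
  M: 0 + 1(137.6) = 137.6
  R: 0 + 1(137.6) = 137.6

138 mol/min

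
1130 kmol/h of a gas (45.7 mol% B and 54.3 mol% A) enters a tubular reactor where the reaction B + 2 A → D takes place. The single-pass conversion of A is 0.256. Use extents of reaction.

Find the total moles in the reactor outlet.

A reacted = 0.256 × 613.6 = 157.1 kmol/h; ν_A = −2, so ξ = 157.1/2 = 78.54 kmol/h.
Outlet amounts (n = n₀ + ν ξ):
  B: 516.4 − 1(78.54) = 437.9
  A: 613.6 − 2(78.54) = 456.5
  D: 0 + 1(78.54) = 78.54
Total out = 437.9 + 456.5 + 78.54 = 972.9 kmol/h.

973 kmol/h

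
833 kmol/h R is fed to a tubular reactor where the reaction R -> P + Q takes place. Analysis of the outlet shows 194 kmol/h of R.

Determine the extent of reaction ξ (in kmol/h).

For R: n = n₀ − 1ξ → 194 = 833 − 1ξ, giving ξ = 639 kmol/h.
Outlet amounts (n = n₀ + ν ξ):
  R: 833 − 1(639) = 194
  P: 0 + 1(639) = 639
  Q: 0 + 1(639) = 639

ξ = 639 kmol/h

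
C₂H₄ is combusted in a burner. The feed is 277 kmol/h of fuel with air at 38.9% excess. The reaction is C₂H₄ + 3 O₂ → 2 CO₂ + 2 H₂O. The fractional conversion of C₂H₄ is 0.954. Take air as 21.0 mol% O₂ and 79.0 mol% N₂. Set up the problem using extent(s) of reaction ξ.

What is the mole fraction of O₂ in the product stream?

0.0626

Stoichiometric O₂ = 3 × 277 = 831 kmol/h; O₂ fed = 831 × 1.389 = 1154 kmol/h.
N₂ fed = 1154 × 79/21 = 4342 kmol/h.
Fuel reacted = 0.954 × 277 → ξ = 264.3 kmol/h.
Outlet (n = n₀ + ν ξ):
  C₂H₄: 277 − 1(264.3) = 12.74
  O₂: 1154 − 3(264.3) = 361.5
  N₂: 4342 (inert)
  CO₂: 0 + 2(264.3) = 528.5
  H₂O: 0 + 2(264.3) = 528.5
Total out = 5773 kmol/h; y_O₂ = 361.5 / 5773 = 0.06261.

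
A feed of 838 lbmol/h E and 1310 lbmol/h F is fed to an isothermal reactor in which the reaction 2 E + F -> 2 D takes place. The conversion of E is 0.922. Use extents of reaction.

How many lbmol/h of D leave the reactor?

E reacted = 0.922 × 838 = 772.6 lbmol/h; ν_E = −2, so ξ = 772.6/2 = 386.3 lbmol/h.
Outlet amounts (n = n₀ + ν ξ):
  E: 838 − 2(386.3) = 65.36
  F: 1310 − 1(386.3) = 923.7
  D: 0 + 2(386.3) = 772.6

773 lbmol/h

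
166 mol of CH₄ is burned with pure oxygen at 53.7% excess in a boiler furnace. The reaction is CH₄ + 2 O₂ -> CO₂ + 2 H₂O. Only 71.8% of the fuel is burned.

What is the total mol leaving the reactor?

676 mol

Stoichiometric O₂ = 2 × 166 = 332 mol; O₂ fed = 332 × 1.537 = 510.3 mol.
Fuel reacted = 0.718 × 166 → ξ = 119.2 mol.
Outlet (n = n₀ + ν ξ):
  CH₄: 166 − 1(119.2) = 46.81
  O₂: 510.3 − 2(119.2) = 271.9
  CO₂: 0 + 1(119.2) = 119.2
  H₂O: 0 + 2(119.2) = 238.4
Total out = 46.81 + 271.9 + 119.2 + 238.4 = 676.3 mol.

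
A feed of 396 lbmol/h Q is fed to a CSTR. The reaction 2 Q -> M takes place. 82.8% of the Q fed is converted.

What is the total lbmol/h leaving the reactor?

Q reacted = 0.828 × 396 = 327.9 lbmol/h; ν_Q = −2, so ξ = 327.9/2 = 163.9 lbmol/h.
Outlet amounts (n = n₀ + ν ξ):
  Q: 396 − 2(163.9) = 68.11
  M: 0 + 1(163.9) = 163.9
Total out = 68.11 + 163.9 = 232.1 lbmol/h.

232 lbmol/h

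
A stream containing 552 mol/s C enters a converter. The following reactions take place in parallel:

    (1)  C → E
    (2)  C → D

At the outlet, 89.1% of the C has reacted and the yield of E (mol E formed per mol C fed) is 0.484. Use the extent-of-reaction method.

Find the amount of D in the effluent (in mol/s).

Yield of E: 1ξ₁ / 552 = 0.484 → ξ₁ = 267.2 mol/s.
Conversion of C: 1ξ₁ + 1ξ₂ = 0.891 × 552 = 491.8 → ξ₂ = 224.7 mol/s.
Outlet amounts (n = n₀ + Σ ν·ξ):
  C: 552 − 1(267.2) − 1(224.7) = 60.17
  E: 0 + 1(267.2) = 267.2
  D: 0 + 1(224.7) = 224.7

225 mol/s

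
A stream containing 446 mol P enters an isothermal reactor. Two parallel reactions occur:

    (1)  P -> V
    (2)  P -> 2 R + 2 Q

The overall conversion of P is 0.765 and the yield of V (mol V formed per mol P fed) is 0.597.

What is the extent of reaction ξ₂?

ξ₂ = 74.9 mol

Yield of V: 1ξ₁ / 446 = 0.597 → ξ₁ = 266.3 mol.
Conversion of P: 1ξ₁ + 1ξ₂ = 0.765 × 446 = 341.2 → ξ₂ = 74.93 mol.
Outlet amounts (n = n₀ + Σ ν·ξ):
  P: 446 − 1(266.3) − 1(74.93) = 104.8
  V: 0 + 1(266.3) = 266.3
  R: 0 + 2(74.93) = 149.9
  Q: 0 + 2(74.93) = 149.9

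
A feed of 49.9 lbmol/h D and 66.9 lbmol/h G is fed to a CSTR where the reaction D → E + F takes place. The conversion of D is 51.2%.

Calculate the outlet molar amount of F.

25.5 lbmol/h

D reacted = 0.512 × 49.9 = 25.55 lbmol/h; ν_D = −1, so ξ = 25.55/1 = 25.55 lbmol/h.
Outlet amounts (n = n₀ + ν ξ):
  D: 49.9 − 1(25.55) = 24.35
  E: 0 + 1(25.55) = 25.55
  F: 0 + 1(25.55) = 25.55
  G: 66.9 (inert)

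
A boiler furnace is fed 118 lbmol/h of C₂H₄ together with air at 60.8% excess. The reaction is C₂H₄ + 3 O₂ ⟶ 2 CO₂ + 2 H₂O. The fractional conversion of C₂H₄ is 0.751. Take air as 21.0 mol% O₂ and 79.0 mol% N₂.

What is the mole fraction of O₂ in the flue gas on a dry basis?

0.114

Stoichiometric O₂ = 3 × 118 = 354 lbmol/h; O₂ fed = 354 × 1.608 = 569.2 lbmol/h.
N₂ fed = 569.2 × 79/21 = 2141 lbmol/h.
Fuel reacted = 0.751 × 118 → ξ = 88.62 lbmol/h.
Outlet (n = n₀ + ν ξ):
  C₂H₄: 118 − 1(88.62) = 29.38
  O₂: 569.2 − 3(88.62) = 303.4
  N₂: 2141 (inert)
  CO₂: 0 + 2(88.62) = 177.2
  H₂O: 0 + 2(88.62) = 177.2
Dry total = 2651 lbmol/h; y_O₂ (dry) = 303.4 / 2651 = 0.1144.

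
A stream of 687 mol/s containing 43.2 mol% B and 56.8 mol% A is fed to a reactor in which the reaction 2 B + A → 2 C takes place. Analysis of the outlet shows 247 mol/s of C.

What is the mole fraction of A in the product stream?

0.473

For C: n = n₀ + 2ξ → 247 = 0 + 2ξ, giving ξ = 123.5 mol/s.
Outlet amounts (n = n₀ + ν ξ):
  B: 296.8 − 2(123.5) = 49.78
  A: 390.2 − 1(123.5) = 266.7
  C: 0 + 2(123.5) = 247
Total out = 563.5 mol/s; y_A = 266.7 / 563.5 = 0.4733.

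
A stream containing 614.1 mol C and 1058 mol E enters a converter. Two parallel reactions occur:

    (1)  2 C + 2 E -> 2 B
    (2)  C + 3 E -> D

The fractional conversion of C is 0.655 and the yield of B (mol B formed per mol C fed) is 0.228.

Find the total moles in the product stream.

Yield of B: 2ξ₁ / 614.1 = 0.228 → ξ₁ = 70.01 mol.
Conversion of C: 2ξ₁ + 1ξ₂ = 0.655 × 614.1 = 402.2 → ξ₂ = 262.2 mol.
Outlet amounts (n = n₀ + Σ ν·ξ):
  C: 614.1 − 2(70.01) − 1(262.2) = 211.9
  E: 1058 − 2(70.01) − 3(262.2) = 131.3
  B: 0 + 2(70.01) = 140
  D: 0 + 1(262.2) = 262.2
Total out = 211.9 + 131.3 + 140 + 262.2 = 745.4 mol.

745 mol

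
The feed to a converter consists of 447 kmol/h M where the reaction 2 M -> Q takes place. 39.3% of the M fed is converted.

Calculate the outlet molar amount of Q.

87.8 kmol/h

M reacted = 0.393 × 447 = 175.7 kmol/h; ν_M = −2, so ξ = 175.7/2 = 87.84 kmol/h.
Outlet amounts (n = n₀ + ν ξ):
  M: 447 − 2(87.84) = 271.3
  Q: 0 + 1(87.84) = 87.84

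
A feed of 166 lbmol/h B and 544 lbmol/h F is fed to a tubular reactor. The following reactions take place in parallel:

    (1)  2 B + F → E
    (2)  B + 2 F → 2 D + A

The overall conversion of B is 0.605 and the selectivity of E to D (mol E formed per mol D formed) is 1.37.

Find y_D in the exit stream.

Conversion of B: B consumed = 0.605 × 166 = 100.4 lbmol/h = 2ξ₁ + 1ξ₂.
Selectivity: 1ξ₁ / (2ξ₂) = 1.37 → ξ₁ = 2.74 ξ₂.
Substitute: (2·2.74 + 1) ξ₂ = 100.4 → ξ₂ = 15.5 lbmol/h, ξ₁ = 42.47 lbmol/h.
Outlet amounts (n = n₀ + Σ ν·ξ):
  B: 166 − 2(42.47) − 1(15.5) = 65.57
  F: 544 − 1(42.47) − 2(15.5) = 470.5
  E: 0 + 1(42.47) = 42.47
  D: 0 + 2(15.5) = 31
  A: 0 + 1(15.5) = 15.5
Total out = 625.1 lbmol/h; y_D = 31 / 625.1 = 0.04959.

0.0496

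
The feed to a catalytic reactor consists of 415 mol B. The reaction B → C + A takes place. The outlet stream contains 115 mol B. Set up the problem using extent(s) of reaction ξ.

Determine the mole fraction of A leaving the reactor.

0.42

For B: n = n₀ − 1ξ → 115 = 415 − 1ξ, giving ξ = 300 mol.
Outlet amounts (n = n₀ + ν ξ):
  B: 415 − 1(300) = 115
  C: 0 + 1(300) = 300
  A: 0 + 1(300) = 300
Total out = 715 mol; y_A = 300 / 715 = 0.4196.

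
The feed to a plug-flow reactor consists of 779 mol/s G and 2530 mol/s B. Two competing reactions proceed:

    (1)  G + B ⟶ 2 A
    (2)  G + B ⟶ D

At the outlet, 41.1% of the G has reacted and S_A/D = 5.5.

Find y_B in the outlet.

0.686

Conversion of G: G consumed = 0.411 × 779 = 320.2 mol/s = 1ξ₁ + 1ξ₂.
Selectivity: 2ξ₁ / (1ξ₂) = 5.5 → ξ₁ = 2.75 ξ₂.
Substitute: (1·2.75 + 1) ξ₂ = 320.2 → ξ₂ = 85.38 mol/s, ξ₁ = 234.8 mol/s.
Outlet amounts (n = n₀ + Σ ν·ξ):
  G: 779 − 1(234.8) − 1(85.38) = 458.8
  B: 2530 − 1(234.8) − 1(85.38) = 2210
  A: 0 + 2(234.8) = 469.6
  D: 0 + 1(85.38) = 85.38
Total out = 3224 mol/s; y_B = 2210 / 3224 = 0.6855.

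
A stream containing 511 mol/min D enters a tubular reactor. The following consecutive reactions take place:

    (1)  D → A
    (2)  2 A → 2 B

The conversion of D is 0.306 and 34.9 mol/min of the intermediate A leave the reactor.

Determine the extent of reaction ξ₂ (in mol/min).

ξ₂ = 60.7 mol/min

Conversion of D: D consumed = 1ξ₁ = 0.306 × 511 → ξ₁ = 156.4 mol/min.
A balance: n_A = 0 + 1ξ₁ − 2ξ₂ = 34.9 → ξ₂ = (1·156.4 − 34.9)/2 = 60.73 mol/min.
Outlet amounts (n = n₀ + Σ ν·ξ):
  D: 511 − 1(156.4) = 354.6
  A: 0 + 1(156.4) − 2(60.73) = 34.9
  B: 0 + 2(60.73) = 121.5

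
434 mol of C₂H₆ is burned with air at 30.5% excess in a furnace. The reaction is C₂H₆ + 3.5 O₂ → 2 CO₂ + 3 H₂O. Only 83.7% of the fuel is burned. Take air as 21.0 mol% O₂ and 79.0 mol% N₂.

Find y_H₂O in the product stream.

0.108

Stoichiometric O₂ = 3.5 × 434 = 1519 mol; O₂ fed = 1519 × 1.305 = 1982 mol.
N₂ fed = 1982 × 79/21 = 7457 mol.
Fuel reacted = 0.837 × 434 → ξ = 363.3 mol.
Outlet (n = n₀ + ν ξ):
  C₂H₆: 434 − 1(363.3) = 70.74
  O₂: 1982 − 3.5(363.3) = 710.9
  N₂: 7457 (inert)
  CO₂: 0 + 2(363.3) = 726.5
  H₂O: 0 + 3(363.3) = 1090
Total out = 10060 mol; y_H₂O = 1090 / 10060 = 0.1084.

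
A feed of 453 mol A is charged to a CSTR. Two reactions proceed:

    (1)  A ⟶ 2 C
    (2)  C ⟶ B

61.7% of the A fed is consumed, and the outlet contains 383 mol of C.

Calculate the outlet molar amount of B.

176 mol

Conversion of A: A consumed = 1ξ₁ = 0.617 × 453 → ξ₁ = 279.5 mol.
C balance: n_C = 0 + 2ξ₁ − 1ξ₂ = 383 → ξ₂ = (2·279.5 − 383)/1 = 176 mol.
Outlet amounts (n = n₀ + Σ ν·ξ):
  A: 453 − 1(279.5) = 173.5
  C: 0 + 2(279.5) − 1(176) = 383
  B: 0 + 1(176) = 176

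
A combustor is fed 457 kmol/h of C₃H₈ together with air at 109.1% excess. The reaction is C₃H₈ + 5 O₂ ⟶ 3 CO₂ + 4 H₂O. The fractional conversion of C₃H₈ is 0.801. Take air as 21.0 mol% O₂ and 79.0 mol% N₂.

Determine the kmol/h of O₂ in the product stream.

Stoichiometric O₂ = 5 × 457 = 2285 kmol/h; O₂ fed = 2285 × 2.091 = 4778 kmol/h.
N₂ fed = 4778 × 79/21 = 17970 kmol/h.
Fuel reacted = 0.801 × 457 → ξ = 366.1 kmol/h.
Outlet (n = n₀ + ν ξ):
  C₃H₈: 457 − 1(366.1) = 90.94
  O₂: 4778 − 5(366.1) = 2948
  N₂: 17970 (inert)
  CO₂: 0 + 3(366.1) = 1098
  H₂O: 0 + 4(366.1) = 1464

2950 kmol/h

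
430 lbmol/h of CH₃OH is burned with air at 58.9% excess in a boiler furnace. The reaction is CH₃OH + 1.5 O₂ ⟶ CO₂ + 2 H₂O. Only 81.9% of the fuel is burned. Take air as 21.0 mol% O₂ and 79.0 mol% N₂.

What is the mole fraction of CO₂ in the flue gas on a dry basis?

Stoichiometric O₂ = 1.5 × 430 = 645 lbmol/h; O₂ fed = 645 × 1.589 = 1025 lbmol/h.
N₂ fed = 1025 × 79/21 = 3856 lbmol/h.
Fuel reacted = 0.819 × 430 → ξ = 352.2 lbmol/h.
Outlet (n = n₀ + ν ξ):
  CH₃OH: 430 − 1(352.2) = 77.83
  O₂: 1025 − 1.5(352.2) = 496.7
  N₂: 3856 (inert)
  CO₂: 0 + 1(352.2) = 352.2
  H₂O: 0 + 2(352.2) = 704.3
Dry total = 4782 lbmol/h; y_CO₂ (dry) = 352.2 / 4782 = 0.07364.

0.0736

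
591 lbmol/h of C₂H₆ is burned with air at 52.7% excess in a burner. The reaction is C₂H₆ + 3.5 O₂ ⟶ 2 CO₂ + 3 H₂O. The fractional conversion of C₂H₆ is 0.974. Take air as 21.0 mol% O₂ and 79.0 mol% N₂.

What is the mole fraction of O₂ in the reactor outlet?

Stoichiometric O₂ = 3.5 × 591 = 2068 lbmol/h; O₂ fed = 2068 × 1.527 = 3159 lbmol/h.
N₂ fed = 3159 × 79/21 = 11880 lbmol/h.
Fuel reacted = 0.974 × 591 → ξ = 575.6 lbmol/h.
Outlet (n = n₀ + ν ξ):
  C₂H₆: 591 − 1(575.6) = 15.37
  O₂: 3159 − 3.5(575.6) = 1144
  N₂: 11880 (inert)
  CO₂: 0 + 2(575.6) = 1151
  H₂O: 0 + 3(575.6) = 1727
Total out = 15920 lbmol/h; y_O₂ = 1144 / 15920 = 0.07185.

0.0719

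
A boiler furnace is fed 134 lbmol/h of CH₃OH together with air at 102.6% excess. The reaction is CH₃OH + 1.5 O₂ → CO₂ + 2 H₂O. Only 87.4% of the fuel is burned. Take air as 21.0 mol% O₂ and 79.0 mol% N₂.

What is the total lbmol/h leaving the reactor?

2130 lbmol/h

Stoichiometric O₂ = 1.5 × 134 = 201 lbmol/h; O₂ fed = 201 × 2.026 = 407.2 lbmol/h.
N₂ fed = 407.2 × 79/21 = 1532 lbmol/h.
Fuel reacted = 0.874 × 134 → ξ = 117.1 lbmol/h.
Outlet (n = n₀ + ν ξ):
  CH₃OH: 134 − 1(117.1) = 16.88
  O₂: 407.2 − 1.5(117.1) = 231.6
  N₂: 1532 (inert)
  CO₂: 0 + 1(117.1) = 117.1
  H₂O: 0 + 2(117.1) = 234.2
Total out = 16.88 + 231.6 + 1532 + 117.1 + 234.2 = 2132 lbmol/h.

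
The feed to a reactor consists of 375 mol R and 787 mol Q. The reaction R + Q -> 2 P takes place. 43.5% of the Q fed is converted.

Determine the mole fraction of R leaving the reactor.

Q reacted = 0.435 × 787 = 342.3 mol; ν_Q = −1, so ξ = 342.3/1 = 342.3 mol.
Outlet amounts (n = n₀ + ν ξ):
  R: 375 − 1(342.3) = 32.66
  Q: 787 − 1(342.3) = 444.7
  P: 0 + 2(342.3) = 684.7
Total out = 1162 mol; y_R = 32.66 / 1162 = 0.0281.

0.0281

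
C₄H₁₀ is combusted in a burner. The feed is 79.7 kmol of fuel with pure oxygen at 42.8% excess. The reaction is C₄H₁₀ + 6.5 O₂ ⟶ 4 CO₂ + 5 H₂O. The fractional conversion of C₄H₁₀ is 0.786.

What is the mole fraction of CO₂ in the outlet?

0.274

Stoichiometric O₂ = 6.5 × 79.7 = 518.1 kmol; O₂ fed = 518.1 × 1.428 = 739.8 kmol.
Fuel reacted = 0.786 × 79.7 → ξ = 62.64 kmol.
Outlet (n = n₀ + ν ξ):
  C₄H₁₀: 79.7 − 1(62.64) = 17.06
  O₂: 739.8 − 6.5(62.64) = 332.6
  CO₂: 0 + 4(62.64) = 250.6
  H₂O: 0 + 5(62.64) = 313.2
Total out = 913.4 kmol; y_CO₂ = 250.6 / 913.4 = 0.2743.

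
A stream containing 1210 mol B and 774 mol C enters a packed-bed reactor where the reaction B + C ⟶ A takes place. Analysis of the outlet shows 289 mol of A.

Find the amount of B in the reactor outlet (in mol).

921 mol

For A: n = n₀ + 1ξ → 289 = 0 + 1ξ, giving ξ = 289 mol.
Outlet amounts (n = n₀ + ν ξ):
  B: 1210 − 1(289) = 921
  C: 774 − 1(289) = 485
  A: 0 + 1(289) = 289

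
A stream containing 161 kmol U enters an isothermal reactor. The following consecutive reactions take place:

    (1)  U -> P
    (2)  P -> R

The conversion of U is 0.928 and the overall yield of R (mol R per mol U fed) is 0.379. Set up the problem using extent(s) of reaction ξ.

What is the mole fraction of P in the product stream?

0.549

Conversion of U: U consumed = 1ξ₁ = 0.928 × 161 → ξ₁ = 149.4 kmol.
Yield of R: 1ξ₂ / 161 = 0.379 → ξ₂ = 61.02 kmol.
Outlet amounts (n = n₀ + Σ ν·ξ):
  U: 161 − 1(149.4) = 11.59
  P: 0 + 1(149.4) − 1(61.02) = 88.39
  R: 0 + 1(61.02) = 61.02
Total out = 161 kmol; y_P = 88.39 / 161 = 0.549.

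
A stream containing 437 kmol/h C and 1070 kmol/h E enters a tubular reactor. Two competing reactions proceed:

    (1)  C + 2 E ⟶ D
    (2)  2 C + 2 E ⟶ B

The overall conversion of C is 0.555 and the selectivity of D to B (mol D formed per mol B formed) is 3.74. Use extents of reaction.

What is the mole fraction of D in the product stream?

0.148

Conversion of C: C consumed = 0.555 × 437 = 242.5 kmol/h = 1ξ₁ + 2ξ₂.
Selectivity: 1ξ₁ / (1ξ₂) = 3.74 → ξ₁ = 3.74 ξ₂.
Substitute: (1·3.74 + 2) ξ₂ = 242.5 → ξ₂ = 42.25 kmol/h, ξ₁ = 158 kmol/h.
Outlet amounts (n = n₀ + Σ ν·ξ):
  C: 437 − 1(158) − 2(42.25) = 194.5
  E: 1070 − 2(158) − 2(42.25) = 669.4
  D: 0 + 1(158) = 158
  B: 0 + 1(42.25) = 42.25
Total out = 1064 kmol/h; y_D = 158 / 1064 = 0.1485.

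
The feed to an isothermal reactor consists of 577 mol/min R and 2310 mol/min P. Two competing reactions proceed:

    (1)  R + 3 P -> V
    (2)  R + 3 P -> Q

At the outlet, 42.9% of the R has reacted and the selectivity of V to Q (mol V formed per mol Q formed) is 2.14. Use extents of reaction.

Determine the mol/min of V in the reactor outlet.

169 mol/min

Conversion of R: R consumed = 0.429 × 577 = 247.5 mol/min = 1ξ₁ + 1ξ₂.
Selectivity: 1ξ₁ / (1ξ₂) = 2.14 → ξ₁ = 2.14 ξ₂.
Substitute: (1·2.14 + 1) ξ₂ = 247.5 → ξ₂ = 78.83 mol/min, ξ₁ = 168.7 mol/min.
Outlet amounts (n = n₀ + Σ ν·ξ):
  R: 577 − 1(168.7) − 1(78.83) = 329.5
  P: 2310 − 3(168.7) − 3(78.83) = 1567
  V: 0 + 1(168.7) = 168.7
  Q: 0 + 1(78.83) = 78.83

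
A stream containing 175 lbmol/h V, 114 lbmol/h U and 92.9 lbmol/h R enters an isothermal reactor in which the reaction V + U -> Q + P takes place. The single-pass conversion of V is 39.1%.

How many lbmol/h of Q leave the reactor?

68.4 lbmol/h

V reacted = 0.391 × 175 = 68.42 lbmol/h; ν_V = −1, so ξ = 68.42/1 = 68.42 lbmol/h.
Outlet amounts (n = n₀ + ν ξ):
  V: 175 − 1(68.42) = 106.6
  U: 114 − 1(68.42) = 45.58
  Q: 0 + 1(68.42) = 68.42
  P: 0 + 1(68.42) = 68.42
  R: 92.9 (inert)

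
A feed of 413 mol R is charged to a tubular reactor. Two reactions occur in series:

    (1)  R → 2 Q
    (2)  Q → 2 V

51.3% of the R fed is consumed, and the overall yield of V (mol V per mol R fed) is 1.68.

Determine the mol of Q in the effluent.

76.8 mol

Conversion of R: R consumed = 1ξ₁ = 0.513 × 413 → ξ₁ = 211.9 mol.
Yield of V: 2ξ₂ / 413 = 1.68 → ξ₂ = 346.9 mol.
Outlet amounts (n = n₀ + Σ ν·ξ):
  R: 413 − 1(211.9) = 201.1
  Q: 0 + 2(211.9) − 1(346.9) = 76.82
  V: 0 + 2(346.9) = 693.8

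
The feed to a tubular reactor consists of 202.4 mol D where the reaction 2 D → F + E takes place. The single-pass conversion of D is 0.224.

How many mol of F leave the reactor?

D reacted = 0.224 × 202.4 = 45.34 mol; ν_D = −2, so ξ = 45.34/2 = 22.67 mol.
Outlet amounts (n = n₀ + ν ξ):
  D: 202.4 − 2(22.67) = 157.1
  F: 0 + 1(22.67) = 22.67
  E: 0 + 1(22.67) = 22.67

22.7 mol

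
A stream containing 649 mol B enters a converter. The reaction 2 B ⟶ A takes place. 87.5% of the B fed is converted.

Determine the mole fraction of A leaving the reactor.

0.778

B reacted = 0.875 × 649 = 567.9 mol; ν_B = −2, so ξ = 567.9/2 = 283.9 mol.
Outlet amounts (n = n₀ + ν ξ):
  B: 649 − 2(283.9) = 81.12
  A: 0 + 1(283.9) = 283.9
Total out = 365.1 mol; y_A = 283.9 / 365.1 = 0.7778.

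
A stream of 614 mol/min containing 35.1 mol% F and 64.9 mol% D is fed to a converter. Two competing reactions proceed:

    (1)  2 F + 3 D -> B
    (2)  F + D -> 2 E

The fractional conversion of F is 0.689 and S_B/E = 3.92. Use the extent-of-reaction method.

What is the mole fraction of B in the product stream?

Conversion of F: F consumed = 0.689 × 215.5 = 148.5 mol/min = 2ξ₁ + 1ξ₂.
Selectivity: 1ξ₁ / (2ξ₂) = 3.92 → ξ₁ = 7.84 ξ₂.
Substitute: (2·7.84 + 1) ξ₂ = 148.5 → ξ₂ = 8.902 mol/min, ξ₁ = 69.79 mol/min.
Outlet amounts (n = n₀ + Σ ν·ξ):
  F: 215.5 − 2(69.79) − 1(8.902) = 67.02
  D: 398.5 − 3(69.79) − 1(8.902) = 180.2
  B: 0 + 1(69.79) = 69.79
  E: 0 + 2(8.902) = 17.8
Total out = 334.8 mol/min; y_B = 69.79 / 334.8 = 0.2084.

0.208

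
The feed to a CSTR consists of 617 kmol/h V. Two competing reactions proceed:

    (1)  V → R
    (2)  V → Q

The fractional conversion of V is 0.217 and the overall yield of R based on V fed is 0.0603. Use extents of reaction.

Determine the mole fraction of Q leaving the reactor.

0.157

Yield of R: 1ξ₁ / 617 = 0.0603 → ξ₁ = 37.21 kmol/h.
Conversion of V: 1ξ₁ + 1ξ₂ = 0.217 × 617 = 133.9 → ξ₂ = 96.68 kmol/h.
Outlet amounts (n = n₀ + Σ ν·ξ):
  V: 617 − 1(37.21) − 1(96.68) = 483.1
  R: 0 + 1(37.21) = 37.21
  Q: 0 + 1(96.68) = 96.68
Total out = 617 kmol/h; y_Q = 96.68 / 617 = 0.1567.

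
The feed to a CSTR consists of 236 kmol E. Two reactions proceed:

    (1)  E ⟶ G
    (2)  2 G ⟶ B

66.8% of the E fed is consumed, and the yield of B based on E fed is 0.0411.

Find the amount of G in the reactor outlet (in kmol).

Conversion of E: E consumed = 1ξ₁ = 0.668 × 236 → ξ₁ = 157.6 kmol.
Yield of B: 1ξ₂ / 236 = 0.0411 → ξ₂ = 9.7 kmol.
Outlet amounts (n = n₀ + Σ ν·ξ):
  E: 236 − 1(157.6) = 78.35
  G: 0 + 1(157.6) − 2(9.7) = 138.2
  B: 0 + 1(9.7) = 9.7

138 kmol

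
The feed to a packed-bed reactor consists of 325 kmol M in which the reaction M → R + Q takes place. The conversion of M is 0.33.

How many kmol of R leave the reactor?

M reacted = 0.33 × 325 = 107.2 kmol; ν_M = −1, so ξ = 107.2/1 = 107.2 kmol.
Outlet amounts (n = n₀ + ν ξ):
  M: 325 − 1(107.2) = 217.8
  R: 0 + 1(107.2) = 107.2
  Q: 0 + 1(107.2) = 107.2

107 kmol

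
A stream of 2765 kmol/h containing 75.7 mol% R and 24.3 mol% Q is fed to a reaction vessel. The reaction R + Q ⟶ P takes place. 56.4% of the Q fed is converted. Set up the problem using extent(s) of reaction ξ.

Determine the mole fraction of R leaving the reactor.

0.718

Q reacted = 0.564 × 671.9 = 378.9 kmol/h; ν_Q = −1, so ξ = 378.9/1 = 378.9 kmol/h.
Outlet amounts (n = n₀ + ν ξ):
  R: 2093 − 1(378.9) = 1714
  Q: 671.9 − 1(378.9) = 292.9
  P: 0 + 1(378.9) = 378.9
Total out = 2386 kmol/h; y_R = 1714 / 2386 = 0.7184.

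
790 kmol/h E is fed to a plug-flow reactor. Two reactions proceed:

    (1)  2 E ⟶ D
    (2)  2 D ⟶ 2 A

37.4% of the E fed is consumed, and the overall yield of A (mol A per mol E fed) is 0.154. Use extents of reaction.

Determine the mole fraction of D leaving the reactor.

0.0406

Conversion of E: E consumed = 2ξ₁ = 0.374 × 790 → ξ₁ = 147.7 kmol/h.
Yield of A: 2ξ₂ / 790 = 0.154 → ξ₂ = 60.83 kmol/h.
Outlet amounts (n = n₀ + Σ ν·ξ):
  E: 790 − 2(147.7) = 494.5
  D: 0 + 1(147.7) − 2(60.83) = 26.07
  A: 0 + 2(60.83) = 121.7
Total out = 642.3 kmol/h; y_D = 26.07 / 642.3 = 0.04059.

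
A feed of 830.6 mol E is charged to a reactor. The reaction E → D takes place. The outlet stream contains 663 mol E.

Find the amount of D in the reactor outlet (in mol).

For E: n = n₀ − 1ξ → 663 = 830.6 − 1ξ, giving ξ = 167.6 mol.
Outlet amounts (n = n₀ + ν ξ):
  E: 830.6 − 1(167.6) = 663
  D: 0 + 1(167.6) = 167.6

168 mol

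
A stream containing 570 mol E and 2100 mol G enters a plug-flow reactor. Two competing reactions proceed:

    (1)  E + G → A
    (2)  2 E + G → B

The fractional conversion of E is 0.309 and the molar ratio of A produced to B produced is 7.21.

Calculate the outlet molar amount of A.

Conversion of E: E consumed = 0.309 × 570 = 176.1 mol = 1ξ₁ + 2ξ₂.
Selectivity: 1ξ₁ / (1ξ₂) = 7.21 → ξ₁ = 7.21 ξ₂.
Substitute: (1·7.21 + 2) ξ₂ = 176.1 → ξ₂ = 19.12 mol, ξ₁ = 137.9 mol.
Outlet amounts (n = n₀ + Σ ν·ξ):
  E: 570 − 1(137.9) − 2(19.12) = 393.9
  G: 2100 − 1(137.9) − 1(19.12) = 1943
  A: 0 + 1(137.9) = 137.9
  B: 0 + 1(19.12) = 19.12

138 mol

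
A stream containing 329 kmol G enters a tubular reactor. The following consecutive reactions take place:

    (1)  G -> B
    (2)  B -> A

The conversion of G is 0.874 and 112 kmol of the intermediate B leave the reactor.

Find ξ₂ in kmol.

ξ₂ = 176 kmol

Conversion of G: G consumed = 1ξ₁ = 0.874 × 329 → ξ₁ = 287.5 kmol.
B balance: n_B = 0 + 1ξ₁ − 1ξ₂ = 112 → ξ₂ = (1·287.5 − 112)/1 = 175.5 kmol.
Outlet amounts (n = n₀ + Σ ν·ξ):
  G: 329 − 1(287.5) = 41.45
  B: 0 + 1(287.5) − 1(175.5) = 112
  A: 0 + 1(175.5) = 175.5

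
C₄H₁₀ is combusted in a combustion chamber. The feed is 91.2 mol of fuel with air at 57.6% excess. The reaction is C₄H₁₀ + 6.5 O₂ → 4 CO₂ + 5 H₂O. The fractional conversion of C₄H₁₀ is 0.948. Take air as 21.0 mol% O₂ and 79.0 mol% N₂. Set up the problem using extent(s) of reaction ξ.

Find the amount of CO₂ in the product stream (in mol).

Stoichiometric O₂ = 6.5 × 91.2 = 592.8 mol; O₂ fed = 592.8 × 1.576 = 934.3 mol.
N₂ fed = 934.3 × 79/21 = 3515 mol.
Fuel reacted = 0.948 × 91.2 → ξ = 86.46 mol.
Outlet (n = n₀ + ν ξ):
  C₄H₁₀: 91.2 − 1(86.46) = 4.742
  O₂: 934.3 − 6.5(86.46) = 372.3
  N₂: 3515 (inert)
  CO₂: 0 + 4(86.46) = 345.8
  H₂O: 0 + 5(86.46) = 432.3

346 mol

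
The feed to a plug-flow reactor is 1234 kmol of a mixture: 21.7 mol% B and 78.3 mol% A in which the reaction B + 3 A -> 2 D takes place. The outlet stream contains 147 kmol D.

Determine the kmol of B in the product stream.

194 kmol

For D: n = n₀ + 2ξ → 147 = 0 + 2ξ, giving ξ = 73.5 kmol.
Outlet amounts (n = n₀ + ν ξ):
  B: 267.8 − 1(73.5) = 194.3
  A: 966.2 − 3(73.5) = 745.7
  D: 0 + 2(73.5) = 147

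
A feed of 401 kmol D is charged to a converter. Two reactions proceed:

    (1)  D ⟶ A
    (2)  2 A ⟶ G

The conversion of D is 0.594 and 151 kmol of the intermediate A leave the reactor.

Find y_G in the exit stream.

Conversion of D: D consumed = 1ξ₁ = 0.594 × 401 → ξ₁ = 238.2 kmol.
A balance: n_A = 0 + 1ξ₁ − 2ξ₂ = 151 → ξ₂ = (1·238.2 − 151)/2 = 43.6 kmol.
Outlet amounts (n = n₀ + Σ ν·ξ):
  D: 401 − 1(238.2) = 162.8
  A: 0 + 1(238.2) − 2(43.6) = 151
  G: 0 + 1(43.6) = 43.6
Total out = 357.4 kmol; y_G = 43.6 / 357.4 = 0.122.

0.122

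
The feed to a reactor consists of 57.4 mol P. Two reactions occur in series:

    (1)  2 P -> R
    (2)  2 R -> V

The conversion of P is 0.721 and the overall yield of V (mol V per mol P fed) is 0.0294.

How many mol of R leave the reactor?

Conversion of P: P consumed = 2ξ₁ = 0.721 × 57.4 → ξ₁ = 20.69 mol.
Yield of V: 1ξ₂ / 57.4 = 0.0294 → ξ₂ = 1.688 mol.
Outlet amounts (n = n₀ + Σ ν·ξ):
  P: 57.4 − 2(20.69) = 16.01
  R: 0 + 1(20.69) − 2(1.688) = 17.32
  V: 0 + 1(1.688) = 1.688

17.3 mol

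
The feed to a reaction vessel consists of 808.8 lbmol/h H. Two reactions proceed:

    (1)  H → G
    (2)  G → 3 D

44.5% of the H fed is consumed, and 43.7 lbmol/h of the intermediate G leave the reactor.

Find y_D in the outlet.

Conversion of H: H consumed = 1ξ₁ = 0.445 × 808.8 → ξ₁ = 359.9 lbmol/h.
G balance: n_G = 0 + 1ξ₁ − 1ξ₂ = 43.7 → ξ₂ = (1·359.9 − 43.7)/1 = 316.2 lbmol/h.
Outlet amounts (n = n₀ + Σ ν·ξ):
  H: 808.8 − 1(359.9) = 448.9
  G: 0 + 1(359.9) − 1(316.2) = 43.7
  D: 0 + 3(316.2) = 948.6
Total out = 1441 lbmol/h; y_D = 948.6 / 1441 = 0.6582.

0.658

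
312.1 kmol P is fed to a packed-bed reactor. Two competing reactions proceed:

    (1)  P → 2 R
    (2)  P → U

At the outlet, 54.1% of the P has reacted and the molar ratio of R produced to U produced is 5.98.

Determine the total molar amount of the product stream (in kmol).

439 kmol

Conversion of P: P consumed = 0.541 × 312.1 = 168.8 kmol = 1ξ₁ + 1ξ₂.
Selectivity: 2ξ₁ / (1ξ₂) = 5.98 → ξ₁ = 2.99 ξ₂.
Substitute: (1·2.99 + 1) ξ₂ = 168.8 → ξ₂ = 42.32 kmol, ξ₁ = 126.5 kmol.
Outlet amounts (n = n₀ + Σ ν·ξ):
  P: 312.1 − 1(126.5) − 1(42.32) = 143.3
  R: 0 + 2(126.5) = 253.1
  U: 0 + 1(42.32) = 42.32
Total out = 143.3 + 253.1 + 42.32 = 438.6 kmol.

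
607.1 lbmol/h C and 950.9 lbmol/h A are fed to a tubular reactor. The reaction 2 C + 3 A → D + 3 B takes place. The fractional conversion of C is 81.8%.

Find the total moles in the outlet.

1310 lbmol/h

C reacted = 0.818 × 607.1 = 496.6 lbmol/h; ν_C = −2, so ξ = 496.6/2 = 248.3 lbmol/h.
Outlet amounts (n = n₀ + ν ξ):
  C: 607.1 − 2(248.3) = 110.5
  A: 950.9 − 3(248.3) = 206
  D: 0 + 1(248.3) = 248.3
  B: 0 + 3(248.3) = 744.9
Total out = 110.5 + 206 + 248.3 + 744.9 = 1310 lbmol/h.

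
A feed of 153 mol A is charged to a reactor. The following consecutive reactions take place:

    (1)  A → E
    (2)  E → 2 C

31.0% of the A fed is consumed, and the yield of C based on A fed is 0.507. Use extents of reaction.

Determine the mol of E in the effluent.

Conversion of A: A consumed = 1ξ₁ = 0.31 × 153 → ξ₁ = 47.43 mol.
Yield of C: 2ξ₂ / 153 = 0.507 → ξ₂ = 38.79 mol.
Outlet amounts (n = n₀ + Σ ν·ξ):
  A: 153 − 1(47.43) = 105.6
  E: 0 + 1(47.43) − 1(38.79) = 8.645
  C: 0 + 2(38.79) = 77.57

8.64 mol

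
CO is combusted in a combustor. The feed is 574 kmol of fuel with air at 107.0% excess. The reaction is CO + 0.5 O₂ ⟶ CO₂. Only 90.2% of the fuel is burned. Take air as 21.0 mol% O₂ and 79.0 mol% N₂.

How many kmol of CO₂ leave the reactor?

518 kmol

Stoichiometric O₂ = 0.5 × 574 = 287 kmol; O₂ fed = 287 × 2.070 = 594.1 kmol.
N₂ fed = 594.1 × 79/21 = 2235 kmol.
Fuel reacted = 0.902 × 574 → ξ = 517.7 kmol.
Outlet (n = n₀ + ν ξ):
  CO: 574 − 1(517.7) = 56.25
  O₂: 594.1 − 0.5(517.7) = 335.2
  N₂: 2235 (inert)
  CO₂: 0 + 1(517.7) = 517.7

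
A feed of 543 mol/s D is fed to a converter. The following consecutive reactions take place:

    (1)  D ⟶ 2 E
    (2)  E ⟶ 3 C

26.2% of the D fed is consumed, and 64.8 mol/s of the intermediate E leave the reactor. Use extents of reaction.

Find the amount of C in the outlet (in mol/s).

659 mol/s

Conversion of D: D consumed = 1ξ₁ = 0.262 × 543 → ξ₁ = 142.3 mol/s.
E balance: n_E = 0 + 2ξ₁ − 1ξ₂ = 64.8 → ξ₂ = (2·142.3 − 64.8)/1 = 219.7 mol/s.
Outlet amounts (n = n₀ + Σ ν·ξ):
  D: 543 − 1(142.3) = 400.7
  E: 0 + 2(142.3) − 1(219.7) = 64.8
  C: 0 + 3(219.7) = 659.2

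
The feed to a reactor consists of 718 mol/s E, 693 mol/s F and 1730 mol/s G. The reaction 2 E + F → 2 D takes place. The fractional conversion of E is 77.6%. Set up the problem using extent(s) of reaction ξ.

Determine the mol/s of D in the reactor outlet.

557 mol/s

E reacted = 0.776 × 718 = 557.2 mol/s; ν_E = −2, so ξ = 557.2/2 = 278.6 mol/s.
Outlet amounts (n = n₀ + ν ξ):
  E: 718 − 2(278.6) = 160.8
  F: 693 − 1(278.6) = 414.4
  D: 0 + 2(278.6) = 557.2
  G: 1730 (inert)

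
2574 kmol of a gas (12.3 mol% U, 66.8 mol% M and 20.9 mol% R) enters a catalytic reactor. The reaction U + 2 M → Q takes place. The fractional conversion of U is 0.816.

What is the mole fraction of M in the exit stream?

U reacted = 0.816 × 316.6 = 258.3 kmol; ν_U = −1, so ξ = 258.3/1 = 258.3 kmol.
Outlet amounts (n = n₀ + ν ξ):
  U: 316.6 − 1(258.3) = 58.25
  M: 1719 − 2(258.3) = 1203
  Q: 0 + 1(258.3) = 258.3
  R: 538 (inert)
Total out = 2057 kmol; y_M = 1203 / 2057 = 0.5846.

0.585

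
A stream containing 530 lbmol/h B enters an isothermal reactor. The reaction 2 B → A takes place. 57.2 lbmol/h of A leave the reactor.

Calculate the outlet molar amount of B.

For A: n = n₀ + 1ξ → 57.2 = 0 + 1ξ, giving ξ = 57.2 lbmol/h.
Outlet amounts (n = n₀ + ν ξ):
  B: 530 − 2(57.2) = 415.6
  A: 0 + 1(57.2) = 57.2

416 lbmol/h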